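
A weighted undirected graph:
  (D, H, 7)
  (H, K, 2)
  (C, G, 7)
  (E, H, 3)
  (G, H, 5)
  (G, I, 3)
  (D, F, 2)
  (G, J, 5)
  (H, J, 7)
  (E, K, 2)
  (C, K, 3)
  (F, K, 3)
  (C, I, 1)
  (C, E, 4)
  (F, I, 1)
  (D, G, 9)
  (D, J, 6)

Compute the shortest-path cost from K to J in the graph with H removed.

11

A few of the K→J routes:
K → F → I → G → J: 3 + 1 + 3 + 5 = 12
K → F → D → J: 3 + 2 + 6 = 11
K → C → I → G → J: 3 + 1 + 3 + 5 = 12
K → C → I → F → D → J: 3 + 1 + 1 + 2 + 6 = 13
The minimum is 11.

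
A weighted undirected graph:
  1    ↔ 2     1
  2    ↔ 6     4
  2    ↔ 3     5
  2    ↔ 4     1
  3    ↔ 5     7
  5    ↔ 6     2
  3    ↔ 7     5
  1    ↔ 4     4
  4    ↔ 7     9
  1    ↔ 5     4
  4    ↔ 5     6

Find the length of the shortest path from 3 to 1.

6

Some routes from 3 to 1:
3 → 2 → 4 → 1: 5 + 1 + 4 = 10
3 → 2 → 1: 5 + 1 = 6
3 → 5 → 1: 7 + 4 = 11
3 → 5 → 4 → 2 → 1: 7 + 6 + 1 + 1 = 15
3 → 5 → 6 → 2 → 1: 7 + 2 + 4 + 1 = 14
The minimum is 6.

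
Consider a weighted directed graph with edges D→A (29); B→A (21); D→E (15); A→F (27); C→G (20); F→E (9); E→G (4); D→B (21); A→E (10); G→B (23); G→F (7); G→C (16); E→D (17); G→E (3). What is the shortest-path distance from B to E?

31

Routes from B to E:
B→A→F→E: 21 + 27 + 9 = 57
B→A→E: 21 + 10 = 31
Best route has total 31.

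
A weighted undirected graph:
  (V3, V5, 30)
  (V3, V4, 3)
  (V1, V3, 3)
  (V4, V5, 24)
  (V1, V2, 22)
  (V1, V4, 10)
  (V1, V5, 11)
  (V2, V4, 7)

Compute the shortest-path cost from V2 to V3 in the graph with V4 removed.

25

Paths from V2 to V3 avoiding V4:
V2 -> V1 -> V5 -> V3: 22 + 11 + 30 = 63
V2 -> V1 -> V3: 22 + 3 = 25
Shortest: 25.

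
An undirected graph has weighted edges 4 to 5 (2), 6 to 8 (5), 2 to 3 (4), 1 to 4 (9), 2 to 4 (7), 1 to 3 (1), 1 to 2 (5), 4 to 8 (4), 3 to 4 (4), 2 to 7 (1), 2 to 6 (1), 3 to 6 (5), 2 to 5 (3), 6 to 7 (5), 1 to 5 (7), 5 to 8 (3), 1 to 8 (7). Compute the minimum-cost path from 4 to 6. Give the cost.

6

Some routes from 4 to 6:
4 → 2 → 6: 7 + 1 = 8
4 → 5 → 2 → 6: 2 + 3 + 1 = 6
4 → 3 → 2 → 6: 4 + 4 + 1 = 9
4 → 3 → 6: 4 + 5 = 9
Shortest: 6.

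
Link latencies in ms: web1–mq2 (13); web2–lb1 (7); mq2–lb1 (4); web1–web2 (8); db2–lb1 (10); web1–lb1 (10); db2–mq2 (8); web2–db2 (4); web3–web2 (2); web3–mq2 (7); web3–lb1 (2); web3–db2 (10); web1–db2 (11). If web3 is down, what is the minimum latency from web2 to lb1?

7

Checking several routes:
web2 - web1 - lb1: 8 + 10 = 18
web2 - db2 - lb1: 4 + 10 = 14
web2 - db2 - mq2 - lb1: 4 + 8 + 4 = 16
web2 - web1 - mq2 - lb1: 8 + 13 + 4 = 25
web2 - db2 - web1 - lb1: 4 + 11 + 10 = 25
web2 - lb1: 7
Best route has total 7 ms.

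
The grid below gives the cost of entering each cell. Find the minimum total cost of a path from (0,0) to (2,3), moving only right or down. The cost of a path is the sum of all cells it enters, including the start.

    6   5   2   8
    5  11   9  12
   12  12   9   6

One optimal route is (0,0) (0,1) (0,2) (1,2) (2,2) (2,3).
Its cost is 6 + 5 + 2 + 9 + 9 + 6 = 37.
For comparison, the top-then-right route costs 39.

37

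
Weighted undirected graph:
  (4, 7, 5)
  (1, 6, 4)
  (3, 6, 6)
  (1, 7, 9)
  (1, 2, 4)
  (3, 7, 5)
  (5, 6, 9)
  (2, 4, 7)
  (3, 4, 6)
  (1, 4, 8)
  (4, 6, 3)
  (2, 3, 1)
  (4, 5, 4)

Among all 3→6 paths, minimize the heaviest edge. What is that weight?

Some routes from 3 to 6:
3-6: max(6) = 6
3-2-1-6: max(1, 4, 4) = 4
3-4-6: max(6, 3) = 6
3-7-4-6: max(5, 5, 3) = 5
Best route has worst link 4.

4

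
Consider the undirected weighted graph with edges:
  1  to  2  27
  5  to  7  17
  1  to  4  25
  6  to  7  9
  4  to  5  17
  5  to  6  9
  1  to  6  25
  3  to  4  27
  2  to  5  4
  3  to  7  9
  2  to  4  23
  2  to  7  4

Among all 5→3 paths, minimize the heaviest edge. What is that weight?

9

A few of the 5→3 routes:
5 -> 2 -> 7 -> 3: max(4, 4, 9) = 9
5 -> 6 -> 7 -> 3: max(9, 9, 9) = 9
5 -> 4 -> 2 -> 7 -> 3: max(17, 23, 4, 9) = 23
5 -> 7 -> 3: max(17, 9) = 17
Smallest bottleneck: 9.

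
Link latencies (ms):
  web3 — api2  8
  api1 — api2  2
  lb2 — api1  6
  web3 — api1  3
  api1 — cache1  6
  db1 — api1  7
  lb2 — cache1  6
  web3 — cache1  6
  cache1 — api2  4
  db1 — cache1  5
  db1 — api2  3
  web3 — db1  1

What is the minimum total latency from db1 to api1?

4

A few of the db1→api1 routes:
db1→cache1→api1: 5 + 6 = 11
db1→api1: 7
db1→api2→api1: 3 + 2 = 5
db1→web3→api1: 1 + 3 = 4
db1→cache1→api2→api1: 5 + 4 + 2 = 11
Shortest: 4 ms.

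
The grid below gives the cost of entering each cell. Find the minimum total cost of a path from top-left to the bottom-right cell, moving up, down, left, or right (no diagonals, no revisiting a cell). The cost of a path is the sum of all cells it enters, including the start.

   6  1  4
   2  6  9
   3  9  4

Best path: [0,0] → [0,1] → [0,2] → [1,2] → [2,2]
Cost: 6 + 1 + 4 + 9 + 4 = 24

24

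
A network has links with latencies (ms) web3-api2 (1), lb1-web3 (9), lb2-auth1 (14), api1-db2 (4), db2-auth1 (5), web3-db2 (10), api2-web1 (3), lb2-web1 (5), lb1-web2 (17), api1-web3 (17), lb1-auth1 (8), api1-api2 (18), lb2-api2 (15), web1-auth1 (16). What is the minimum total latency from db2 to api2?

Comparing a few candidate routes:
db2 -> auth1 -> web1 -> api2: 5 + 16 + 3 = 24
db2 -> api1 -> api2: 4 + 18 = 22
db2 -> web3 -> api2: 10 + 1 = 11
db2 -> api1 -> web3 -> api2: 4 + 17 + 1 = 22
db2 -> auth1 -> lb1 -> web3 -> api2: 5 + 8 + 9 + 1 = 23
Best route has total 11 ms.

11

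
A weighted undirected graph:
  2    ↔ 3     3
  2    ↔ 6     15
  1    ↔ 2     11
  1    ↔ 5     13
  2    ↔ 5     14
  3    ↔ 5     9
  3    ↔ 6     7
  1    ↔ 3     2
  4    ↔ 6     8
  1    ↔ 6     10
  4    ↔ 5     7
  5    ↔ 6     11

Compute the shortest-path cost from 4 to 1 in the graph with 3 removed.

A few of the 4→1 routes:
4 → 6 → 1: 8 + 10 = 18
4 → 5 → 6 → 1: 7 + 11 + 10 = 28
4 → 5 → 1: 7 + 13 = 20
Best route has total 18.

18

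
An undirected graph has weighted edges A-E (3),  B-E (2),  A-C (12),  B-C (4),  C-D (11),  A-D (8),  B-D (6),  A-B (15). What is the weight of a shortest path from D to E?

Some routes from D to E:
D-C-B-E: 11 + 4 + 2 = 17
D-A-E: 8 + 3 = 11
D-B-E: 6 + 2 = 8
The minimum is 8.

8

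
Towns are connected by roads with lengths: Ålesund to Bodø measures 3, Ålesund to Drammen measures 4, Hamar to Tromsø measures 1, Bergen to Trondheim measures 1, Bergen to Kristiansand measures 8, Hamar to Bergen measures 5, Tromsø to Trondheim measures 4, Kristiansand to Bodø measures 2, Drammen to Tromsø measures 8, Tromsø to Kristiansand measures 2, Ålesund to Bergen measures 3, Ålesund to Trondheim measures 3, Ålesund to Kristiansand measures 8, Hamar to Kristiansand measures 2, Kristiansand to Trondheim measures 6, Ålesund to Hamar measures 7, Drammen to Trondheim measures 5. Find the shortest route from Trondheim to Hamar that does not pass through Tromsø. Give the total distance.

A few of the Trondheim→Hamar routes:
Trondheim -> Bergen -> Hamar: 1 + 5 = 6
Trondheim -> Ålesund -> Bodø -> Kristiansand -> Hamar: 3 + 3 + 2 + 2 = 10
Trondheim -> Kristiansand -> Hamar: 6 + 2 = 8
Trondheim -> Ålesund -> Hamar: 3 + 7 = 10
Trondheim -> Bergen -> Kristiansand -> Hamar: 1 + 8 + 2 = 11
Best route has total 6.

6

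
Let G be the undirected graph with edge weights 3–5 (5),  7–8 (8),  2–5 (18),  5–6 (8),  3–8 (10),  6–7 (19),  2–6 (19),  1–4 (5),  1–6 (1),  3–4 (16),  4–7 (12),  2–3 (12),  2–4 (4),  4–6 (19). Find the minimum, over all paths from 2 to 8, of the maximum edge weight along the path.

A few of the 2→8 routes:
2-4-7-8: max(4, 12, 8) = 12
2-3-8: max(12, 10) = 12
2-4-1-6-5-3-8: max(4, 5, 1, 8, 5, 10) = 10
Best route has worst link 10.

10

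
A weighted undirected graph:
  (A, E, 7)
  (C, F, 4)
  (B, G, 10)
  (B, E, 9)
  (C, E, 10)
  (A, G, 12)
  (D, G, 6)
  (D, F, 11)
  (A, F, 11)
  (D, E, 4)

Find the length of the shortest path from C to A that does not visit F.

Candidate routes:
C - E - A: 10 + 7 = 17
C - E - B - G - A: 10 + 9 + 10 + 12 = 41
C - E - D - G - A: 10 + 4 + 6 + 12 = 32
Shortest: 17.

17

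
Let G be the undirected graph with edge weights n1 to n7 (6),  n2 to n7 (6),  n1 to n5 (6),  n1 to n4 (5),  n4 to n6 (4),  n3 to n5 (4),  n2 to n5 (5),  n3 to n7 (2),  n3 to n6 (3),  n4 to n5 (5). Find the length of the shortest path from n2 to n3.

Comparing a few candidate routes:
n2 → n5 → n4 → n6 → n3: 5 + 5 + 4 + 3 = 17
n2 → n5 → n3: 5 + 4 = 9
n2 → n5 → n1 → n7 → n3: 5 + 6 + 6 + 2 = 19
n2 → n7 → n1 → n5 → n3: 6 + 6 + 6 + 4 = 22
n2 → n7 → n3: 6 + 2 = 8
Best route has total 8.

8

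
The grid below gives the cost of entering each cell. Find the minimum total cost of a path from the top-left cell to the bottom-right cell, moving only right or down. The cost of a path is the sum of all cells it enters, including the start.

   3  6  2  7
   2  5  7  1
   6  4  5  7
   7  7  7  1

26

Path [0,0] → [1,0] → [1,1] → [1,2] → [1,3] → [2,3] → [3,3]: 3 + 2 + 5 + 7 + 1 + 7 + 1 = 26.
(Top row then right column would cost 27.)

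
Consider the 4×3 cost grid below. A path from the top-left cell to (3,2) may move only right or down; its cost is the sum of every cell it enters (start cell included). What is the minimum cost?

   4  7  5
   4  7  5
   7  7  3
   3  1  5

24

Best path: (0,0) (1,0) (2,0) (3,0) (3,1) (3,2)
Cost: 4 + 4 + 7 + 3 + 1 + 5 = 24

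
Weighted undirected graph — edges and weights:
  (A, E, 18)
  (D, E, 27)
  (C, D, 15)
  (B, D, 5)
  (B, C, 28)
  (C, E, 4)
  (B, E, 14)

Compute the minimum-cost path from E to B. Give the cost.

14

Routes from E to B:
E -> B: 14
E -> C -> B: 4 + 28 = 32
E -> D -> C -> B: 27 + 15 + 28 = 70
E -> D -> B: 27 + 5 = 32
E -> C -> D -> B: 4 + 15 + 5 = 24
Best route has total 14.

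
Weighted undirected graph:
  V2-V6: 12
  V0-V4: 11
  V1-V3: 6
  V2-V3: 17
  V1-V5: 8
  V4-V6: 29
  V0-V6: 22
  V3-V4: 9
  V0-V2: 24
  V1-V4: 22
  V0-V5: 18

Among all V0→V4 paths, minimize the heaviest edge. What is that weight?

11

Some routes from V0 to V4:
V0 -> V6 -> V2 -> V3 -> V4: max(22, 12, 17, 9) = 22
V0 -> V5 -> V1 -> V3 -> V4: max(18, 8, 6, 9) = 18
V0 -> V6 -> V2 -> V3 -> V1 -> V4: max(22, 12, 17, 6, 22) = 22
V0 -> V4: max(11) = 11
Best route has worst link 11.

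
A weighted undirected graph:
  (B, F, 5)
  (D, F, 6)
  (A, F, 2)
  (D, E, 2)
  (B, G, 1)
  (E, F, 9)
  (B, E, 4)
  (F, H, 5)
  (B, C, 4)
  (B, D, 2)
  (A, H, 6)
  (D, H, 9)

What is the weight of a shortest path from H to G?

11

Some routes from H to G:
H -> D -> B -> G: 9 + 2 + 1 = 12
H -> A -> F -> B -> G: 6 + 2 + 5 + 1 = 14
H -> F -> B -> G: 5 + 5 + 1 = 11
H -> F -> D -> B -> G: 5 + 6 + 2 + 1 = 14
Shortest: 11.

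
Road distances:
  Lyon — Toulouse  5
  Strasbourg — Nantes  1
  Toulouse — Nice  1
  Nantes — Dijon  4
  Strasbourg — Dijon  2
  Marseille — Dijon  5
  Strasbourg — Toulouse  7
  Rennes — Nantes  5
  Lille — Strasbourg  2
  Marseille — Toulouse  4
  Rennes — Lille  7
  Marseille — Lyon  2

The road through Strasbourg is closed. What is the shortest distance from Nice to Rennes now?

Paths from Nice to Rennes avoiding Strasbourg:
Nice-Toulouse-Lyon-Marseille-Dijon-Nantes-Rennes: 1 + 5 + 2 + 5 + 4 + 5 = 22
Nice-Toulouse-Marseille-Dijon-Nantes-Rennes: 1 + 4 + 5 + 4 + 5 = 19
Best route has total 19.

19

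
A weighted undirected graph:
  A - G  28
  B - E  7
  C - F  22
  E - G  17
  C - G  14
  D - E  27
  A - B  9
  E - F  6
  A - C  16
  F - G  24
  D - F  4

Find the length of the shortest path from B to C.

25

Comparing a few candidate routes:
B → A → C: 9 + 16 = 25
B → E → G → C: 7 + 17 + 14 = 38
B → E → F → C: 7 + 6 + 22 = 35
Best route has total 25.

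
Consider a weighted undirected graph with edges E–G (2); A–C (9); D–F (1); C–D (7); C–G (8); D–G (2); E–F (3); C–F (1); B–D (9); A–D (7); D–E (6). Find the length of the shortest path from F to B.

Some routes from F to B:
F-E-G-D-B: 3 + 2 + 2 + 9 = 16
F-D-B: 1 + 9 = 10
F-E-D-B: 3 + 6 + 9 = 18
F-C-G-D-B: 1 + 8 + 2 + 9 = 20
F-C-D-B: 1 + 7 + 9 = 17
The minimum is 10.

10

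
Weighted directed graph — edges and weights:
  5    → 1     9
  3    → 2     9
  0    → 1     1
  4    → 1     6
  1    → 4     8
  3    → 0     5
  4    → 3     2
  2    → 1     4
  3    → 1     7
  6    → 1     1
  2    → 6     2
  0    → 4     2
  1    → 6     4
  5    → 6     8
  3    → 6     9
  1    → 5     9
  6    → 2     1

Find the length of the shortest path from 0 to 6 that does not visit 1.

13

Routes from 0 to 6 avoiding 1:
0 -> 4 -> 3 -> 6: 2 + 2 + 9 = 13
0 -> 4 -> 3 -> 2 -> 6: 2 + 2 + 9 + 2 = 15
Shortest: 13.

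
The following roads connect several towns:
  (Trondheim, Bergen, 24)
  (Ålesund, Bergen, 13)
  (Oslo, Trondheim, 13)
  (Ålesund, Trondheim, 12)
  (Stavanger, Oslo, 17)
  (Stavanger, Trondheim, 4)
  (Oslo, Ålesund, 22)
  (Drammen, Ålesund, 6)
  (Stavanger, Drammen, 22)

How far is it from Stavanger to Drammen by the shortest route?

22

A few of the Stavanger→Drammen routes:
Stavanger - Drammen: 22
Stavanger - Oslo - Ålesund - Drammen: 17 + 22 + 6 = 45
Stavanger - Trondheim - Ålesund - Drammen: 4 + 12 + 6 = 22
Best route has total 22.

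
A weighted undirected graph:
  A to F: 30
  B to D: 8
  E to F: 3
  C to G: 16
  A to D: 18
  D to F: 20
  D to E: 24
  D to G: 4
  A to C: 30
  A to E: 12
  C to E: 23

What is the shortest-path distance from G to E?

A few of the G→E routes:
G -> D -> F -> E: 4 + 20 + 3 = 27
G -> C -> E: 16 + 23 = 39
G -> D -> E: 4 + 24 = 28
G -> D -> A -> E: 4 + 18 + 12 = 34
G -> C -> A -> E: 16 + 30 + 12 = 58
G -> D -> A -> F -> E: 4 + 18 + 30 + 3 = 55
The minimum is 27.

27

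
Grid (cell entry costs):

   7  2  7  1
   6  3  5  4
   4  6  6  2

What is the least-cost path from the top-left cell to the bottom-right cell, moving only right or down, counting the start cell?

23

Cheapest: [0,0] -> [0,1] -> [0,2] -> [0,3] -> [1,3] -> [2,3]
  7 + 2 + 7 + 1 + 4 + 2 = 23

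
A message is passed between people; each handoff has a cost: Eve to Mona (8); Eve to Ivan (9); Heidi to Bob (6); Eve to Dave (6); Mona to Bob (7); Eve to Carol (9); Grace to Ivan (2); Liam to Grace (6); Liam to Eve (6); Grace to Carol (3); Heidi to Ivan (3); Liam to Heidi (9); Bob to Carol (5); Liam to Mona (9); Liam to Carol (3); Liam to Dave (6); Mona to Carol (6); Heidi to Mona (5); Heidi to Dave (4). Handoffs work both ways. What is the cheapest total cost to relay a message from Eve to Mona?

Comparing a few candidate routes:
Eve→Mona: 8
Eve→Carol→Mona: 9 + 6 = 15
Eve→Liam→Carol→Mona: 6 + 3 + 6 = 15
Eve→Dave→Heidi→Mona: 6 + 4 + 5 = 15
Best route has total 8.

8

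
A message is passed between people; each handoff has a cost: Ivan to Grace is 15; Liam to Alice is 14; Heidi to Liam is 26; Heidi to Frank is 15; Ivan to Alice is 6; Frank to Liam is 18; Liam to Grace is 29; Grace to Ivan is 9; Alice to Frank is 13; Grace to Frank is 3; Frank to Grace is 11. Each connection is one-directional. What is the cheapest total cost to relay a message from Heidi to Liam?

26

Candidate routes:
Heidi → Frank → Liam: 15 + 18 = 33
Heidi → Liam: 26
Best route has total 26.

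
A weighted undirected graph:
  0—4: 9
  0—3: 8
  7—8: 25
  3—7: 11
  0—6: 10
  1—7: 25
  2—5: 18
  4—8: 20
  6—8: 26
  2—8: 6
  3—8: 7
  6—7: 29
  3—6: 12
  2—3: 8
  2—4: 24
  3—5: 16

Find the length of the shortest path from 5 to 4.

33

Comparing a few candidate routes:
5 - 3 - 0 - 4: 16 + 8 + 9 = 33
5 - 3 - 8 - 4: 16 + 7 + 20 = 43
5 - 2 - 4: 18 + 24 = 42
5 - 2 - 3 - 0 - 4: 18 + 8 + 8 + 9 = 43
5 - 3 - 6 - 0 - 4: 16 + 12 + 10 + 9 = 47
5 - 2 - 8 - 4: 18 + 6 + 20 = 44
The minimum is 33.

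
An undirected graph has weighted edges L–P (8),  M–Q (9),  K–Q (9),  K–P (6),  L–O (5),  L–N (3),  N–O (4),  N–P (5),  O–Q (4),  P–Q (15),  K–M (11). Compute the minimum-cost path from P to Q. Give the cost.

13

Comparing a few candidate routes:
P → Q: 15
P → K → Q: 6 + 9 = 15
P → N → O → Q: 5 + 4 + 4 = 13
Shortest: 13.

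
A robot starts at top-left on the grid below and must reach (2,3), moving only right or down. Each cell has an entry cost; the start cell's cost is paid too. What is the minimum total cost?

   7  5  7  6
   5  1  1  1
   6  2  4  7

22

Best path: [0,0]→[0,1]→[1,1]→[1,2]→[1,3]→[2,3]
Cost: 7 + 5 + 1 + 1 + 1 + 7 = 22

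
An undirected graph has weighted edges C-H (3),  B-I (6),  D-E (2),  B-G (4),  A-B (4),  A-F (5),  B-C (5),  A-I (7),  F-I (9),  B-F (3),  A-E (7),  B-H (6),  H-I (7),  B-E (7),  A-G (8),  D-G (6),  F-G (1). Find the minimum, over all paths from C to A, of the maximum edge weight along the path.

A few of the C→A routes:
C → B → A: max(5, 4) = 5
C → B → G → F → A: max(5, 4, 1, 5) = 5
C → B → F → A: max(5, 3, 5) = 5
The minimum achievable maximum is 5.

5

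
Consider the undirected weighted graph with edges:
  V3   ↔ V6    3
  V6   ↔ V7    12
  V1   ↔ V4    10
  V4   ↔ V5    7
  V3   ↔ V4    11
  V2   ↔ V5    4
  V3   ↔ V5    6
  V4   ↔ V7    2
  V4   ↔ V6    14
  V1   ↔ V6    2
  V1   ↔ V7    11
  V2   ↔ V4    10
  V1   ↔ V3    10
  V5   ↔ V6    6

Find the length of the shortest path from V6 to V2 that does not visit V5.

A few of the V6→V2 routes:
V6 - V4 - V2: 14 + 10 = 24
V6 - V3 - V4 - V2: 3 + 11 + 10 = 24
V6 - V1 - V7 - V4 - V2: 2 + 11 + 2 + 10 = 25
V6 - V1 - V4 - V2: 2 + 10 + 10 = 22
V6 - V7 - V4 - V2: 12 + 2 + 10 = 24
The minimum is 22.

22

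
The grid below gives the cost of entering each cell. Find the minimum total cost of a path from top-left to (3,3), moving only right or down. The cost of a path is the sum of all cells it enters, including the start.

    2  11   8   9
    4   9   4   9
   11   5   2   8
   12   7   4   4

29

Best path: [0,0] → [1,0] → [1,1] → [1,2] → [2,2] → [3,2] → [3,3]
Cost: 2 + 4 + 9 + 4 + 2 + 4 + 4 = 29
For comparison, the top-then-right route costs 51.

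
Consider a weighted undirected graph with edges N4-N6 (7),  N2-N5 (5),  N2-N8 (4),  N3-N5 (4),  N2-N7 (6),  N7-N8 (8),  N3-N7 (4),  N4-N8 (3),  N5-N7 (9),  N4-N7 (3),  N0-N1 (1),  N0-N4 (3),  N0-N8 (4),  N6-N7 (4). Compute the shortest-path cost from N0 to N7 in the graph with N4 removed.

Candidate routes:
N0→N8→N2→N7: 4 + 4 + 6 = 14
N0→N8→N7: 4 + 8 = 12
N0→N8→N2→N5→N7: 4 + 4 + 5 + 9 = 22
N0→N8→N2→N5→N3→N7: 4 + 4 + 5 + 4 + 4 = 21
The minimum is 12.

12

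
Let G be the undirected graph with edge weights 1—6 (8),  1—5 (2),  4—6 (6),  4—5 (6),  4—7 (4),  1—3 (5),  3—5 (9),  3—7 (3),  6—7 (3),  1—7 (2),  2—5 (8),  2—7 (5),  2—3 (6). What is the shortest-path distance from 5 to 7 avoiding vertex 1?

Some routes from 5 to 7 avoiding 1:
5 -> 4 -> 6 -> 7: 6 + 6 + 3 = 15
5 -> 2 -> 3 -> 7: 8 + 6 + 3 = 17
5 -> 3 -> 7: 9 + 3 = 12
5 -> 4 -> 7: 6 + 4 = 10
5 -> 2 -> 7: 8 + 5 = 13
Best route has total 10.

10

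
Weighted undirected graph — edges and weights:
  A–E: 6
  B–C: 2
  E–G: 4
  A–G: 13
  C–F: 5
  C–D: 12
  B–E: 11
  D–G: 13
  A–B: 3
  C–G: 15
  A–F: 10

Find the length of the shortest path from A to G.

10

Some routes from A to G:
A -> E -> G: 6 + 4 = 10
A -> B -> E -> G: 3 + 11 + 4 = 18
A -> G: 13
A -> B -> C -> G: 3 + 2 + 15 = 20
The minimum is 10.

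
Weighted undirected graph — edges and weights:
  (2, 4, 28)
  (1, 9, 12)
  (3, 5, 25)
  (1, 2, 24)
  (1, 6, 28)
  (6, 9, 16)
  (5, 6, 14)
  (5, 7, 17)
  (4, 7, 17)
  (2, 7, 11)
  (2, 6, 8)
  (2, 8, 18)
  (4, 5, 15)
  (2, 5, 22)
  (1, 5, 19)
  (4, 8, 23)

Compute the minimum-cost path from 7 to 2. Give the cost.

A few of the 7→2 routes:
7→5→2: 17 + 22 = 39
7→5→6→2: 17 + 14 + 8 = 39
7→4→2: 17 + 28 = 45
7→2: 11
Shortest: 11.

11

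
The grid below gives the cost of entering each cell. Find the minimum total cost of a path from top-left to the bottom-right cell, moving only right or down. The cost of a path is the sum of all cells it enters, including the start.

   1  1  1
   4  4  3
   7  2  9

One optimal route is (0,0) -> (0,1) -> (0,2) -> (1,2) -> (2,2).
Its cost is 1 + 1 + 1 + 3 + 9 = 15.

15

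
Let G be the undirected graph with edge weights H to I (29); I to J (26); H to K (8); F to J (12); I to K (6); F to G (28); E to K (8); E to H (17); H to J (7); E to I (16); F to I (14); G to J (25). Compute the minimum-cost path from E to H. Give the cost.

16

Comparing a few candidate routes:
E - H: 17
E - K - H: 8 + 8 = 16
E - I - K - H: 16 + 6 + 8 = 30
Best route has total 16.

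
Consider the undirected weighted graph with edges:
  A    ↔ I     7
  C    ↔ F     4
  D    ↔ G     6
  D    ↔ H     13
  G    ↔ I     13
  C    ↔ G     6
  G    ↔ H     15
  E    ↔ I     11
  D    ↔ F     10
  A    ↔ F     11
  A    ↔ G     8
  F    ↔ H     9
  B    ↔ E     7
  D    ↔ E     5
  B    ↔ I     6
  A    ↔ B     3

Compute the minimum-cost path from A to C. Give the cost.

Comparing a few candidate routes:
A-I-G-C: 7 + 13 + 6 = 26
A-G-C: 8 + 6 = 14
A-B-E-D-G-C: 3 + 7 + 5 + 6 + 6 = 27
A-F-C: 11 + 4 = 15
Best route has total 14.

14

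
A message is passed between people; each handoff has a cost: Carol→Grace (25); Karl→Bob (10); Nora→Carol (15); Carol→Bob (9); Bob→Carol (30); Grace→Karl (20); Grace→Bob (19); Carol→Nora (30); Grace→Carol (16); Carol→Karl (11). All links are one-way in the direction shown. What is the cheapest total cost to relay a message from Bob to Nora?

60

Paths from Bob to Nora:
Bob -> Carol -> Nora: 30 + 30 = 60
The minimum is 60.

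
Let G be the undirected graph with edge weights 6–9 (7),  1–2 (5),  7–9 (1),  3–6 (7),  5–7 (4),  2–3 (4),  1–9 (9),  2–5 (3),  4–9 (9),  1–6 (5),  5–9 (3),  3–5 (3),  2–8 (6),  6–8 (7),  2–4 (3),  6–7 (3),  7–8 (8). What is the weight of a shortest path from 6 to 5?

A few of the 6→5 routes:
6 → 3 → 5: 7 + 3 = 10
6 → 7 → 5: 3 + 4 = 7
6 → 7 → 9 → 5: 3 + 1 + 3 = 7
Shortest: 7.

7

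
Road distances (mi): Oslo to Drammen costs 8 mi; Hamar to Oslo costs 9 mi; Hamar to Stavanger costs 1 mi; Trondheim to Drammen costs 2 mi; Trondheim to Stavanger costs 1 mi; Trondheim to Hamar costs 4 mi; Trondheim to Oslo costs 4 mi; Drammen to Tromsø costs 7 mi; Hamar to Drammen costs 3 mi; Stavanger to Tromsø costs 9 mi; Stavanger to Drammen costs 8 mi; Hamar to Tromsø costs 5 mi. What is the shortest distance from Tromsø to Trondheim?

7

Comparing a few candidate routes:
Tromsø-Hamar-Trondheim: 5 + 4 = 9
Tromsø-Stavanger-Trondheim: 9 + 1 = 10
Tromsø-Hamar-Stavanger-Trondheim: 5 + 1 + 1 = 7
Tromsø-Drammen-Trondheim: 7 + 2 = 9
Tromsø-Hamar-Drammen-Trondheim: 5 + 3 + 2 = 10
Shortest: 7 mi.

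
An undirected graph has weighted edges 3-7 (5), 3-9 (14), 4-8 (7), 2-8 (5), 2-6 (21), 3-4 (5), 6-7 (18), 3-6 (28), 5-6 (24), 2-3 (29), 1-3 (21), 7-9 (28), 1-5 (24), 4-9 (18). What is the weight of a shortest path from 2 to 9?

Checking several routes:
2→8→4→3→7→9: 5 + 7 + 5 + 5 + 28 = 50
2→6→7→3→9: 21 + 18 + 5 + 14 = 58
2→8→4→9: 5 + 7 + 18 = 30
2→3→4→9: 29 + 5 + 18 = 52
2→8→4→3→9: 5 + 7 + 5 + 14 = 31
2→3→9: 29 + 14 = 43
Best route has total 30.

30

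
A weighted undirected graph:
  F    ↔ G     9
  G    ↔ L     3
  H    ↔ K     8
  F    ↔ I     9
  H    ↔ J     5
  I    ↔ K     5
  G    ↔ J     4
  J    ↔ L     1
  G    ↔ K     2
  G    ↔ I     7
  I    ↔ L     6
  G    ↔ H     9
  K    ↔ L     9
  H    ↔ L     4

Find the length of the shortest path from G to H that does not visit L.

9

A few of the G→H routes:
G -> J -> H: 4 + 5 = 9
G -> H: 9
G -> K -> H: 2 + 8 = 10
Shortest: 9.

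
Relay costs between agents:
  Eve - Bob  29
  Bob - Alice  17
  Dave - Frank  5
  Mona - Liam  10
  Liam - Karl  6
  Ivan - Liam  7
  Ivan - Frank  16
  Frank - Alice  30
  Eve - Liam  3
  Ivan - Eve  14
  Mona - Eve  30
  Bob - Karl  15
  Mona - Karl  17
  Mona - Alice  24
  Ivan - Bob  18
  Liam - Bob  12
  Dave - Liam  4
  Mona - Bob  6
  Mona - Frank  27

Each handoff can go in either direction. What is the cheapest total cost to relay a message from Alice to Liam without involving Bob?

34

Some routes from Alice to Liam avoiding Bob:
Alice - Mona - Karl - Liam: 24 + 17 + 6 = 47
Alice - Frank - Dave - Liam: 30 + 5 + 4 = 39
Alice - Mona - Liam: 24 + 10 = 34
Alice - Frank - Ivan - Liam: 30 + 16 + 7 = 53
Alice - Mona - Eve - Liam: 24 + 30 + 3 = 57
The minimum is 34.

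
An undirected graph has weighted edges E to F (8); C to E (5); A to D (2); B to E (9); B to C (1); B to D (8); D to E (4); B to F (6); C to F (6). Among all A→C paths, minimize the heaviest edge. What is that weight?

5

Checking several routes:
A-D-E-F-C: max(2, 4, 8, 6) = 8
A-D-B-F-C: max(2, 8, 6, 6) = 8
A-D-B-C: max(2, 8, 1) = 8
A-D-E-C: max(2, 4, 5) = 5
A-D-B-F-E-C: max(2, 8, 6, 8, 5) = 8
Best route has worst link 5.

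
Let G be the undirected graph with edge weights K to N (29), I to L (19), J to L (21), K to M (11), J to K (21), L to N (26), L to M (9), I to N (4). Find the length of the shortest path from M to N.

Routes from M to N:
M - L - J - K - N: 9 + 21 + 21 + 29 = 80
M - L - N: 9 + 26 = 35
M - K - J - L - N: 11 + 21 + 21 + 26 = 79
M - K - J - L - I - N: 11 + 21 + 21 + 19 + 4 = 76
M - L - I - N: 9 + 19 + 4 = 32
M - K - N: 11 + 29 = 40
Best route has total 32.

32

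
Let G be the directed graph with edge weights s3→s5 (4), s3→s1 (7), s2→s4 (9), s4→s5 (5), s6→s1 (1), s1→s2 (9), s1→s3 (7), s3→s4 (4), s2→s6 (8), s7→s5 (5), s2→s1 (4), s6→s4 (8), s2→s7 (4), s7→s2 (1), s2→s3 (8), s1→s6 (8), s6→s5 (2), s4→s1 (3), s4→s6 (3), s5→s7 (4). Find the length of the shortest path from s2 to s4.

Some routes from s2 to s4:
s2→s6→s1→s3→s4: 8 + 1 + 7 + 4 = 20
s2→s4: 9
s2→s3→s4: 8 + 4 = 12
s2→s1→s6→s4: 4 + 8 + 8 = 20
s2→s1→s3→s4: 4 + 7 + 4 = 15
s2→s6→s4: 8 + 8 = 16
Best route has total 9.

9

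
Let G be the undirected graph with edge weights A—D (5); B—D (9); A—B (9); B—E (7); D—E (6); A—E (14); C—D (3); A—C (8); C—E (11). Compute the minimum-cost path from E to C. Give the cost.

Some routes from E to C:
E-D-A-C: 6 + 5 + 8 = 19
E-C: 11
E-D-C: 6 + 3 = 9
The minimum is 9.

9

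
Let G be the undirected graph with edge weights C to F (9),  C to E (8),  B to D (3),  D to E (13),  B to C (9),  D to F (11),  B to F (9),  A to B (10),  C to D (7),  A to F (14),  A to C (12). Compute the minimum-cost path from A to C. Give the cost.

12

Checking several routes:
A → B → D → C: 10 + 3 + 7 = 20
A → B → F → C: 10 + 9 + 9 = 28
A → B → C: 10 + 9 = 19
A → F → C: 14 + 9 = 23
A → C: 12
Best route has total 12.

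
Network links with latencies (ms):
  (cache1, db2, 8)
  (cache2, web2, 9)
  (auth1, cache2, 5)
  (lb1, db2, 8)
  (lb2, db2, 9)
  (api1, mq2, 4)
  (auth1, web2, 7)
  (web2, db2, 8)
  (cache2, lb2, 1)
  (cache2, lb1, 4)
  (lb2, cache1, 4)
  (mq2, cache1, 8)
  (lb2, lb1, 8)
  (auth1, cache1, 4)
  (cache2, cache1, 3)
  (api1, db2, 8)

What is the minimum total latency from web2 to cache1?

11

Comparing a few candidate routes:
web2 → cache2 → cache1: 9 + 3 = 12
web2 → auth1 → cache1: 7 + 4 = 11
web2 → auth1 → cache2 → lb2 → cache1: 7 + 5 + 1 + 4 = 17
web2 → auth1 → cache2 → cache1: 7 + 5 + 3 = 15
web2 → db2 → cache1: 8 + 8 = 16
web2 → cache2 → lb2 → cache1: 9 + 1 + 4 = 14
Shortest: 11 ms.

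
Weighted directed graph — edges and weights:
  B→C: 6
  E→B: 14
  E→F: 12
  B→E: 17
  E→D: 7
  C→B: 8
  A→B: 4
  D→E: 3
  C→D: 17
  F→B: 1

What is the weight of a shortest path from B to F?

Candidate routes:
B -> E -> F: 17 + 12 = 29
B -> C -> D -> E -> F: 6 + 17 + 3 + 12 = 38
The minimum is 29.

29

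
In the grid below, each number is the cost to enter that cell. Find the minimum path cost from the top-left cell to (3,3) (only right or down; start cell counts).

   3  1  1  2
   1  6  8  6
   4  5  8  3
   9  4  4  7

23

One optimal route is r0c0→r0c1→r0c2→r0c3→r1c3→r2c3→r3c3.
Its cost is 3 + 1 + 1 + 2 + 6 + 3 + 7 = 23.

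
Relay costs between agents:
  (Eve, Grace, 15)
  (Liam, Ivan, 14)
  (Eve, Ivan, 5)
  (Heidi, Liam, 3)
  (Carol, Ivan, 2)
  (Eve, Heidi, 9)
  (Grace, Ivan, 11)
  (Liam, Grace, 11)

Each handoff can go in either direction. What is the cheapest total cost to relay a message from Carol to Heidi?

16

Candidate routes:
Carol-Ivan-Liam-Heidi: 2 + 14 + 3 = 19
Carol-Ivan-Liam-Grace-Eve-Heidi: 2 + 14 + 11 + 15 + 9 = 51
Carol-Ivan-Grace-Liam-Heidi: 2 + 11 + 11 + 3 = 27
Carol-Ivan-Eve-Heidi: 2 + 5 + 9 = 16
Carol-Ivan-Eve-Grace-Liam-Heidi: 2 + 5 + 15 + 11 + 3 = 36
Carol-Ivan-Grace-Eve-Heidi: 2 + 11 + 15 + 9 = 37
The minimum is 16.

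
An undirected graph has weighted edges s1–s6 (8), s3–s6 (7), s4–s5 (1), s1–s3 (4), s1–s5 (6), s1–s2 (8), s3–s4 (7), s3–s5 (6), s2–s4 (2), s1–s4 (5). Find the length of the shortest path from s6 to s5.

Checking several routes:
s6 - s1 - s5: 8 + 6 = 14
s6 - s3 - s4 - s5: 7 + 7 + 1 = 15
s6 - s3 - s5: 7 + 6 = 13
s6 - s1 - s4 - s5: 8 + 5 + 1 = 14
Best route has total 13.

13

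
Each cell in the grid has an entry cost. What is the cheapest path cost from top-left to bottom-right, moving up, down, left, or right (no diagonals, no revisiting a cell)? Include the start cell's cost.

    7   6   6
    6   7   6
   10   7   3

One optimal route is r0c0 -> r0c1 -> r0c2 -> r1c2 -> r2c2.
Its cost is 7 + 6 + 6 + 6 + 3 = 28.

28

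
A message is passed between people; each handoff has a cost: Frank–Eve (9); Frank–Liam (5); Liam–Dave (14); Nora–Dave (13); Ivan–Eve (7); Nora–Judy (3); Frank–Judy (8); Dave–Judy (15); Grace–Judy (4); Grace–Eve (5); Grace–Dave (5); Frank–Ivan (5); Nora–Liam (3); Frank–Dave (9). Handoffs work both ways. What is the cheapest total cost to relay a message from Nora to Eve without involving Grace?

17

A few of the Nora→Eve routes:
Nora-Liam-Frank-Ivan-Eve: 3 + 5 + 5 + 7 = 20
Nora-Dave-Frank-Eve: 13 + 9 + 9 = 31
Nora-Judy-Frank-Eve: 3 + 8 + 9 = 20
Nora-Judy-Frank-Ivan-Eve: 3 + 8 + 5 + 7 = 23
Nora-Liam-Frank-Eve: 3 + 5 + 9 = 17
The minimum is 17.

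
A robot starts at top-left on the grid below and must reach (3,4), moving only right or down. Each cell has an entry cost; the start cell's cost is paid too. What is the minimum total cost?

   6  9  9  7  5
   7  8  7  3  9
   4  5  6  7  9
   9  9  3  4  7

42

One optimal route is [0,0] [1,0] [2,0] [2,1] [2,2] [3,2] [3,3] [3,4].
Its cost is 6 + 7 + 4 + 5 + 6 + 3 + 4 + 7 = 42.
(Top row then right column would cost 61.)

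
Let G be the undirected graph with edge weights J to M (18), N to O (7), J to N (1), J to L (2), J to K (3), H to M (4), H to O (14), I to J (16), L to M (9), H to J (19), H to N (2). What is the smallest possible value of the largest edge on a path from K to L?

3

Routes from K to L:
K-J-N-H-M-L: max(3, 1, 2, 4, 9) = 9
K-J-N-O-H-M-L: max(3, 1, 7, 14, 4, 9) = 14
K-J-L: max(3, 2) = 3
K-J-M-L: max(3, 18, 9) = 18
K-J-H-M-L: max(3, 19, 4, 9) = 19
Smallest bottleneck: 3.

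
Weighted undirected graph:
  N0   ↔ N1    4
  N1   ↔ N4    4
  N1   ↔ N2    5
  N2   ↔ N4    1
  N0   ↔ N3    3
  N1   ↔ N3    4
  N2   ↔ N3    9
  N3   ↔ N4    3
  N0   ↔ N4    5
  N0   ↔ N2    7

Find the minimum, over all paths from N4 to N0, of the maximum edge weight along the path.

3

Checking several routes:
N4 → N1 → N0: max(4, 4) = 4
N4 → N3 → N1 → N0: max(3, 4, 4) = 4
N4 → N3 → N0: max(3, 3) = 3
N4 → N1 → N3 → N0: max(4, 4, 3) = 4
Smallest bottleneck: 3.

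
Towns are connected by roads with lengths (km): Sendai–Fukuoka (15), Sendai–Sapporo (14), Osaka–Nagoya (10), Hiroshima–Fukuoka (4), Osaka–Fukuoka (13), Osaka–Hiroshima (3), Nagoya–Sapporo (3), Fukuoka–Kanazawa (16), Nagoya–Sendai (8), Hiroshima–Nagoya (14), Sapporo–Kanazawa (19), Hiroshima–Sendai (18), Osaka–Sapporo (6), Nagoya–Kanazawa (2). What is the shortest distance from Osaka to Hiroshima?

3

Checking several routes:
Osaka - Sapporo - Nagoya - Kanazawa - Fukuoka - Hiroshima: 6 + 3 + 2 + 16 + 4 = 31
Osaka - Hiroshima: 3
Osaka - Sapporo - Nagoya - Hiroshima: 6 + 3 + 14 = 23
Osaka - Nagoya - Hiroshima: 10 + 14 = 24
Osaka - Fukuoka - Hiroshima: 13 + 4 = 17
Shortest: 3 km.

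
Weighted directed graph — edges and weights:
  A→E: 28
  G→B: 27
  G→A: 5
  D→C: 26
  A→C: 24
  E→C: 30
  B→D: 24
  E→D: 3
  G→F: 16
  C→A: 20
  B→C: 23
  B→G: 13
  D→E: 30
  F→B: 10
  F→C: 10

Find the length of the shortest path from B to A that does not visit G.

43

Candidate routes:
B→D→C→A: 24 + 26 + 20 = 70
B→C→A: 23 + 20 = 43
B→D→E→C→A: 24 + 30 + 30 + 20 = 104
Best route has total 43.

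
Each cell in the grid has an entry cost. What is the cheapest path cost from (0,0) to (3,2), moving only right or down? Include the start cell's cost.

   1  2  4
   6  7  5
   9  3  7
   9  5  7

25

Path [0,0]→[0,1]→[1,1]→[2,1]→[3,1]→[3,2]: 1 + 2 + 7 + 3 + 5 + 7 = 25.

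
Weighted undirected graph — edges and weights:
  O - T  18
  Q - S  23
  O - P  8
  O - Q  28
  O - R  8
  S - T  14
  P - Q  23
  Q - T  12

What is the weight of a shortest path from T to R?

Candidate routes:
T-S-Q-O-R: 14 + 23 + 28 + 8 = 73
T-Q-P-O-R: 12 + 23 + 8 + 8 = 51
T-Q-O-R: 12 + 28 + 8 = 48
T-S-Q-P-O-R: 14 + 23 + 23 + 8 + 8 = 76
T-O-R: 18 + 8 = 26
The minimum is 26.

26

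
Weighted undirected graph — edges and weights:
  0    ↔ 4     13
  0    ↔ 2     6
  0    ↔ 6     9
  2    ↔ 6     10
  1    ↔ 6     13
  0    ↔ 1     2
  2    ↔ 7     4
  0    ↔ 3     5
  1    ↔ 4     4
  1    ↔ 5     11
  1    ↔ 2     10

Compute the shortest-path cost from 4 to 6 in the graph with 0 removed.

Paths from 4 to 6 avoiding 0:
4 → 1 → 2 → 6: 4 + 10 + 10 = 24
4 → 1 → 6: 4 + 13 = 17
Shortest: 17.

17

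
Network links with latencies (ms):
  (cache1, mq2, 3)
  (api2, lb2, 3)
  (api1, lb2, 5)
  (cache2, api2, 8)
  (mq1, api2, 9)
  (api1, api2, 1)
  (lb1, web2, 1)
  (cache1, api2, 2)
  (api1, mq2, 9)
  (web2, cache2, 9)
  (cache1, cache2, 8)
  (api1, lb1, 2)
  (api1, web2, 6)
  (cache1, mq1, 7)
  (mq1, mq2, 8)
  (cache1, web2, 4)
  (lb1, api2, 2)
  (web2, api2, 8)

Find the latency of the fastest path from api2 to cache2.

Some routes from api2 to cache2:
api2-lb1-web2-cache2: 2 + 1 + 9 = 12
api2-cache2: 8
api2-cache1-cache2: 2 + 8 = 10
api2-api1-lb1-web2-cache2: 1 + 2 + 1 + 9 = 13
api2-lb1-web2-cache1-cache2: 2 + 1 + 4 + 8 = 15
Shortest: 8 ms.

8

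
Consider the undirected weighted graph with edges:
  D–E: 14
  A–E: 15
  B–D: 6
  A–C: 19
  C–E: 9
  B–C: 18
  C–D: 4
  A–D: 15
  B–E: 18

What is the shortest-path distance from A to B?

21

A few of the A→B routes:
A → C → D → B: 19 + 4 + 6 = 29
A → E → C → D → B: 15 + 9 + 4 + 6 = 34
A → E → D → B: 15 + 14 + 6 = 35
A → E → B: 15 + 18 = 33
A → D → B: 15 + 6 = 21
Best route has total 21.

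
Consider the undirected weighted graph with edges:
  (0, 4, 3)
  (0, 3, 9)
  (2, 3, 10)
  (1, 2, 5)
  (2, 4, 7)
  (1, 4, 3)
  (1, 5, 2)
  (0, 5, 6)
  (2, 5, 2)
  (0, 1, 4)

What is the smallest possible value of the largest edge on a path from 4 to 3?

9

Some routes from 4 to 3:
4 → 2 → 1 → 5 → 0 → 3: max(7, 5, 2, 6, 9) = 9
4 → 2 → 5 → 0 → 3: max(7, 2, 6, 9) = 9
4 → 2 → 5 → 1 → 0 → 3: max(7, 2, 2, 4, 9) = 9
The minimum achievable maximum is 9.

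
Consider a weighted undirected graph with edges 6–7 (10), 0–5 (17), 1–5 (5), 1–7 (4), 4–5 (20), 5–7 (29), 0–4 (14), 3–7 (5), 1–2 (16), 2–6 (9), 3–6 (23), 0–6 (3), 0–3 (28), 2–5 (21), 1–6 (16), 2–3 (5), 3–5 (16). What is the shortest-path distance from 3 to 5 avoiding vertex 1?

16

Comparing a few candidate routes:
3 → 5: 16
3 → 7 → 5: 5 + 29 = 34
3 → 2 → 5: 5 + 21 = 26
Shortest: 16.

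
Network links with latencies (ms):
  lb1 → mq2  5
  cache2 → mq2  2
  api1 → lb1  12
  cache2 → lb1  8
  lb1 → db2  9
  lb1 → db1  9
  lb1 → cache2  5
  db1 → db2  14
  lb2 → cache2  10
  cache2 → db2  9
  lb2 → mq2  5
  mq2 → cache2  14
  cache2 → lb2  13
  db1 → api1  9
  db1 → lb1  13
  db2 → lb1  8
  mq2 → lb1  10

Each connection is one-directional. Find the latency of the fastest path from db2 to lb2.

26

Routes from db2 to lb2:
db2→lb1→mq2→cache2→lb2: 8 + 5 + 14 + 13 = 40
db2→lb1→cache2→lb2: 8 + 5 + 13 = 26
Shortest: 26 ms.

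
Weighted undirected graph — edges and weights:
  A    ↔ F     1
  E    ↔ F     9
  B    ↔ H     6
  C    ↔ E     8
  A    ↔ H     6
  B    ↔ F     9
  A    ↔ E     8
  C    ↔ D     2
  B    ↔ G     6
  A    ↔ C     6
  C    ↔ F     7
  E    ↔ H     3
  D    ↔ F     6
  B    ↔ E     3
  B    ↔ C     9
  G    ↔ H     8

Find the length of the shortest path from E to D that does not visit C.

15

Some routes from E to D avoiding C:
E-A-F-D: 8 + 1 + 6 = 15
E-H-A-F-D: 3 + 6 + 1 + 6 = 16
E-F-D: 9 + 6 = 15
E-B-F-D: 3 + 9 + 6 = 18
E-B-H-A-F-D: 3 + 6 + 6 + 1 + 6 = 22
Best route has total 15.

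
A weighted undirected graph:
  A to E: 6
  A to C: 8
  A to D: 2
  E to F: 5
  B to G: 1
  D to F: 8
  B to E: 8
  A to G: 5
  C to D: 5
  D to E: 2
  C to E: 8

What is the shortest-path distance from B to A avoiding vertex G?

12

A few of the B→A routes:
B→E→C→D→A: 8 + 8 + 5 + 2 = 23
B→E→A: 8 + 6 = 14
B→E→D→A: 8 + 2 + 2 = 12
Best route has total 12.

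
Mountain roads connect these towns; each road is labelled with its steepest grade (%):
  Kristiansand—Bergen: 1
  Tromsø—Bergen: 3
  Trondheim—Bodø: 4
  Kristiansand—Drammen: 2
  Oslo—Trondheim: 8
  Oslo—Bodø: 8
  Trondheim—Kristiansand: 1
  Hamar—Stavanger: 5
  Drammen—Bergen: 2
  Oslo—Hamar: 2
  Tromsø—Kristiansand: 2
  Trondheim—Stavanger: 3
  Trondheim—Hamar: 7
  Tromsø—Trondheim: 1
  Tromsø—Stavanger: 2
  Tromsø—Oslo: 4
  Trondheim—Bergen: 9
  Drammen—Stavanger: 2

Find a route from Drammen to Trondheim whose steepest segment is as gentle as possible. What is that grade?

Comparing a few candidate routes:
Drammen→Stavanger→Tromsø→Kristiansand→Trondheim: max(2, 2, 2, 1) = 2
Drammen→Stavanger→Tromsø→Trondheim: max(2, 2, 1) = 2
Drammen→Kristiansand→Tromsø→Trondheim: max(2, 2, 1) = 2
Drammen→Kristiansand→Trondheim: max(2, 1) = 2
Best route has worst link 2%.

2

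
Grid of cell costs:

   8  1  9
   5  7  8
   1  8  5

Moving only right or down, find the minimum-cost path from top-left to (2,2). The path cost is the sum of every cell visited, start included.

Path [0,0] [1,0] [2,0] [2,1] [2,2]: 8 + 5 + 1 + 8 + 5 = 27.
For comparison, the top-then-right route costs 31.

27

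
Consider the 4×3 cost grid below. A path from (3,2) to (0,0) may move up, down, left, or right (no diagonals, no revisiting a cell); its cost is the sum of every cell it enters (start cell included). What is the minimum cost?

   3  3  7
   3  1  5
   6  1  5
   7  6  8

Best path: r3c2 → r2c2 → r2c1 → r1c1 → r0c1 → r0c0
Cost: 8 + 5 + 1 + 1 + 3 + 3 = 21

21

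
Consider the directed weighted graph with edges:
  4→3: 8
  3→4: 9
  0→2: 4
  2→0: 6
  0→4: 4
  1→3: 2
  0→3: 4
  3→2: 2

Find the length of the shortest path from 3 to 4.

Paths from 3 to 4:
3-2-0-4: 2 + 6 + 4 = 12
3-4: 9
Best route has total 9.

9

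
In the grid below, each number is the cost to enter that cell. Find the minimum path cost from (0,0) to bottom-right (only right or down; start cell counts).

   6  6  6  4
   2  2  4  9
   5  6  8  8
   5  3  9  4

32

Take [0,0]→[1,0]→[1,1]→[2,1]→[3,1]→[3,2]→[3,3] for a total of 6 + 2 + 2 + 6 + 3 + 9 + 4 = 32.
For comparison, the top-then-right route costs 43.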